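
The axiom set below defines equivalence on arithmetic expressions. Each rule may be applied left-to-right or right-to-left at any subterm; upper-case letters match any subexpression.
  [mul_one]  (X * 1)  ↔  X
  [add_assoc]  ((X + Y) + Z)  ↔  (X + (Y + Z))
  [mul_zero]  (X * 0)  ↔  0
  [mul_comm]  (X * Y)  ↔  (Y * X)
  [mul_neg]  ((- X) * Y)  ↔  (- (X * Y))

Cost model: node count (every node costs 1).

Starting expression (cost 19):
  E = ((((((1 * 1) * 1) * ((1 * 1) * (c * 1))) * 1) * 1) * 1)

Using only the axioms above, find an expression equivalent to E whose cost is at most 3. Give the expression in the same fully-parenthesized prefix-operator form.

1. [mul_one →] ((((1 * 1) * 1) * ((1 * 1) * (c * 1))) * 1)  →  (((1 * 1) * 1) * ((1 * 1) * (c * 1)));  E = (((((1 * 1) * 1) * ((1 * 1) * (c * 1))) * 1) * 1)
2. [mul_one →] (1 * 1)  →  1;  E = (((((1 * 1) * 1) * (1 * (c * 1))) * 1) * 1)
3. [mul_one →] (((((1 * 1) * 1) * (1 * (c * 1))) * 1) * 1)  →  ((((1 * 1) * 1) * (1 * (c * 1))) * 1)
4. [mul_comm →] (1 * (c * 1))  →  ((c * 1) * 1);  E = ((((1 * 1) * 1) * ((c * 1) * 1)) * 1)
5. [mul_comm →] (((1 * 1) * 1) * ((c * 1) * 1))  →  (((c * 1) * 1) * ((1 * 1) * 1));  E = ((((c * 1) * 1) * ((1 * 1) * 1)) * 1)
6. [mul_one →] (c * 1)  →  c;  E = (((c * 1) * ((1 * 1) * 1)) * 1)
7. [mul_one →] (c * 1)  →  c;  E = ((c * ((1 * 1) * 1)) * 1)
8. [mul_one →] (1 * 1)  →  1;  E = ((c * (1 * 1)) * 1)
9. [mul_one →] (1 * 1)  →  1;  E = ((c * 1) * 1)
10. [mul_one →] (c * 1)  →  c;  cost 3 ≤ 3, done

(c * 1)   [cost 3]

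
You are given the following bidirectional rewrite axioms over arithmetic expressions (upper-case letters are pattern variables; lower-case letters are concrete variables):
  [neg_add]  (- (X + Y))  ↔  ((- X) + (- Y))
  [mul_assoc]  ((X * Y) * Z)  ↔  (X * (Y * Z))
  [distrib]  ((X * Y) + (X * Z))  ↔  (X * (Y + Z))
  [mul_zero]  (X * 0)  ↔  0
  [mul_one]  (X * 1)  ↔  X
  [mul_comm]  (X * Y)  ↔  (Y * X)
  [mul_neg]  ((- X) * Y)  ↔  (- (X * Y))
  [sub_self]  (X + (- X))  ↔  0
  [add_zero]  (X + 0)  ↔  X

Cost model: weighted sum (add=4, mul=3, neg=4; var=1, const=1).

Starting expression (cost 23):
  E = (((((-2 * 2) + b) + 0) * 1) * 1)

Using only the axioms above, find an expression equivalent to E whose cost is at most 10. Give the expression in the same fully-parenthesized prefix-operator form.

((-2 * 2) + b)   [cost 10]

step 1: mul_one (→) rewrites ((((-2 * 2) + b) + 0) * 1) into (((-2 * 2) + b) + 0), now ((((-2 * 2) + b) + 0) * 1)
step 2: mul_one (→) rewrites ((((-2 * 2) + b) + 0) * 1) into (((-2 * 2) + b) + 0)
step 3: add_zero (→) rewrites (((-2 * 2) + b) + 0) into ((-2 * 2) + b), reaching cost 10 (bound 10)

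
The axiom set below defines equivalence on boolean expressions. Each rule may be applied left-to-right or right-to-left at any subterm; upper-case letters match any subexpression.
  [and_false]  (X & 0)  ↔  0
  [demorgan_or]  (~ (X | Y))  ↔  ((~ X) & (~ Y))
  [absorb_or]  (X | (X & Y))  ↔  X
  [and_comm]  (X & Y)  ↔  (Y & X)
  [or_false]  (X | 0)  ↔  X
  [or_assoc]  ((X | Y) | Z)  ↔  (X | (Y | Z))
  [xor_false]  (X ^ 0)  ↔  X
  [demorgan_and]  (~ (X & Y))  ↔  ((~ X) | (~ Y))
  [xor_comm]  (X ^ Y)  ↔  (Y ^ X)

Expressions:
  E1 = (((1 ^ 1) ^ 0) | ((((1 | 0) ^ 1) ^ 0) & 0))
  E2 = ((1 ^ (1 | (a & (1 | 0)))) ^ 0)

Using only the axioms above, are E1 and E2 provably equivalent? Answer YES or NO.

YES

step 1: or_false (→) rewrites (1 | 0) into 1, now (((1 ^ 1) ^ 0) | (((1 ^ 1) ^ 0) & 0))
step 2: absorb_or (→) rewrites (((1 ^ 1) ^ 0) | (((1 ^ 1) ^ 0) & 0)) into ((1 ^ 1) ^ 0)
step 3: xor_false (→) rewrites ((1 ^ 1) ^ 0) into (1 ^ 1)
step 4: absorb_or (←) rewrites 1 into (1 | (1 & a)), now (1 ^ (1 | (1 & a)))
step 5: xor_false (←) rewrites (1 ^ (1 | (1 & a))) into ((1 ^ (1 | (1 & a))) ^ 0)
step 6: and_comm (→) rewrites (1 & a) into (a & 1), now ((1 ^ (1 | (a & 1))) ^ 0)
step 7: or_false (←) rewrites 1 into (1 | 0), which is E2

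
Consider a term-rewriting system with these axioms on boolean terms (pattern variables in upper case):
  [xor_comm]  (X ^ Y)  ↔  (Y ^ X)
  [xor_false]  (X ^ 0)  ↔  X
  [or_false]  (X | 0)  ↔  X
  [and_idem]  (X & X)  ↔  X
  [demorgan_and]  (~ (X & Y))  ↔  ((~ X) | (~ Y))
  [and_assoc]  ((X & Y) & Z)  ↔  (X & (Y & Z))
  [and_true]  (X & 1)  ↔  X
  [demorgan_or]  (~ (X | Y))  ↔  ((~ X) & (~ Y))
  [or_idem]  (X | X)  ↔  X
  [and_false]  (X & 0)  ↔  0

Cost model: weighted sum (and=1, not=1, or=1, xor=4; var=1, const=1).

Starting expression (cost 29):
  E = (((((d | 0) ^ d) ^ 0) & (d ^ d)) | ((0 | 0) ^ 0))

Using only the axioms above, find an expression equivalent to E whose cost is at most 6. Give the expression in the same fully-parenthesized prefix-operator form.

(d ^ d)   [cost 6]

step 1: xor_false (→) rewrites (((d | 0) ^ d) ^ 0) into ((d | 0) ^ d), now ((((d | 0) ^ d) & (d ^ d)) | ((0 | 0) ^ 0))
step 2: or_false (→) rewrites (0 | 0) into 0, now ((((d | 0) ^ d) & (d ^ d)) | (0 ^ 0))
step 3: or_false (→) rewrites (d | 0) into d, now (((d ^ d) & (d ^ d)) | (0 ^ 0))
step 4: xor_false (→) rewrites (0 ^ 0) into 0, now (((d ^ d) & (d ^ d)) | 0)
step 5: and_idem (→) rewrites ((d ^ d) & (d ^ d)) into (d ^ d), now ((d ^ d) | 0)
step 6: or_false (→) rewrites ((d ^ d) | 0) into (d ^ d), reaching cost 6 (bound 6)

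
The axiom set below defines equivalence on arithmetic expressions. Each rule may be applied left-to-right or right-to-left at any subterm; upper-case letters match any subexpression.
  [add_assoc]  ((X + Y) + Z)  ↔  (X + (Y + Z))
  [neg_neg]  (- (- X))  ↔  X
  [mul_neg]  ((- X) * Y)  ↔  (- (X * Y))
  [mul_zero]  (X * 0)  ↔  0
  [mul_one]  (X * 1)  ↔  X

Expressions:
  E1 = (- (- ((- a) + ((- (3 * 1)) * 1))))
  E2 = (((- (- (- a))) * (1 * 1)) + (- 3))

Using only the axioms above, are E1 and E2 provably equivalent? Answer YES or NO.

1. [mul_one →] (3 * 1)  →  3;  E1 = (- (- ((- a) + ((- 3) * 1))))
2. [neg_neg →] (- (- ((- a) + ((- 3) * 1))))  →  ((- a) + ((- 3) * 1))
3. [mul_one →] ((- 3) * 1)  →  (- 3);  E1 = ((- a) + (- 3))
4. [mul_one ←] (- a)  →  ((- a) * 1);  E1 = (((- a) * 1) + (- 3))
5. [neg_neg ←] a  →  (- (- a));  E1 = (((- (- (- a))) * 1) + (- 3))
6. [mul_one ←] 1  →  (1 * 1);  this is E2

YES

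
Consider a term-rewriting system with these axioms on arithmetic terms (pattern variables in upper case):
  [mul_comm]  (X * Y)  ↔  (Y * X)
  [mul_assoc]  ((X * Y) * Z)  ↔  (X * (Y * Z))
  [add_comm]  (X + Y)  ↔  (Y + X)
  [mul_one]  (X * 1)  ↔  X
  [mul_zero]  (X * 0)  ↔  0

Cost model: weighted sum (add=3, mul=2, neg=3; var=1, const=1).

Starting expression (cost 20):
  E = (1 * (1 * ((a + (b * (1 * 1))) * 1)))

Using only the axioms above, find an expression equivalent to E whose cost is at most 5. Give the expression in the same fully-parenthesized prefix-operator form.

step 1: mul_one (→) rewrites (1 * 1) into 1, now (1 * (1 * ((a + (b * 1)) * 1)))
step 2: mul_one (→) rewrites (b * 1) into b, now (1 * (1 * ((a + b) * 1)))
step 3: mul_comm (→) rewrites (1 * ((a + b) * 1)) into (((a + b) * 1) * 1), now (1 * (((a + b) * 1) * 1))
step 4: mul_comm (→) rewrites (1 * (((a + b) * 1) * 1)) into ((((a + b) * 1) * 1) * 1)
step 5: mul_one (→) rewrites (((a + b) * 1) * 1) into ((a + b) * 1), now (((a + b) * 1) * 1)
step 6: mul_one (→) rewrites ((a + b) * 1) into (a + b), now ((a + b) * 1)
step 7: mul_one (→) rewrites ((a + b) * 1) into (a + b), reaching cost 5 (bound 5)

(a + b)   [cost 5]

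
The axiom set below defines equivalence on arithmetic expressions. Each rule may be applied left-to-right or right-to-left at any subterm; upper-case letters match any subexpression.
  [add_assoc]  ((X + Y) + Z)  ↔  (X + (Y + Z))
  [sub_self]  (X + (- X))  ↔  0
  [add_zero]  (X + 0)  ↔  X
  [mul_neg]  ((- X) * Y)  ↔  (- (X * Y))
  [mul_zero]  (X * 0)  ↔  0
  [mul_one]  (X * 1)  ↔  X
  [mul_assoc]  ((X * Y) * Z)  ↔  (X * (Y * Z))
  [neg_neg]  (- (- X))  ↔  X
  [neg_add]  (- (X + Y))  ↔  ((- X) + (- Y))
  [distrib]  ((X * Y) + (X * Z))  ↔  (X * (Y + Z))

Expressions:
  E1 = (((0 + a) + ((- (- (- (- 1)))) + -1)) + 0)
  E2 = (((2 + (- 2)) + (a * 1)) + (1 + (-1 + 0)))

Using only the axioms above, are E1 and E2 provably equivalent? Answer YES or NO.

1. [neg_neg →] (- (- (- 1)))  →  (- 1);  E1 = (((0 + a) + ((- (- 1)) + -1)) + 0)
2. [neg_neg →] (- (- 1))  →  1;  E1 = (((0 + a) + (1 + -1)) + 0)
3. [add_zero →] (((0 + a) + (1 + -1)) + 0)  →  ((0 + a) + (1 + -1))
4. [add_zero ←] -1  →  (-1 + 0);  E1 = ((0 + a) + (1 + (-1 + 0)))
5. [mul_one ←] a  →  (a * 1);  E1 = ((0 + (a * 1)) + (1 + (-1 + 0)))
6. [sub_self ←] 0  →  (2 + (- 2));  this is E2

YES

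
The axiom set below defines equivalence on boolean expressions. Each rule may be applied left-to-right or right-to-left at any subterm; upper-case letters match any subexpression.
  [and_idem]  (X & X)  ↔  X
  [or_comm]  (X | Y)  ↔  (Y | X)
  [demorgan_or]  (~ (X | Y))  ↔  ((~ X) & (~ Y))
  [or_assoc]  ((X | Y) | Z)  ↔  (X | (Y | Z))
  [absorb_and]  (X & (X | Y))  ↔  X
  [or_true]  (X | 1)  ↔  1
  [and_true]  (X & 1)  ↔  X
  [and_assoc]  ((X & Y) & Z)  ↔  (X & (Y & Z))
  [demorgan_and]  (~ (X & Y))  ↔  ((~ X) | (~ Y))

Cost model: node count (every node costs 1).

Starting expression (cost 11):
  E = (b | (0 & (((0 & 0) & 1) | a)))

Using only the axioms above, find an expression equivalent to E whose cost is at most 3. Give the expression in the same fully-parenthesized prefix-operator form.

(b | 0)   [cost 3]

1. [and_true →] ((0 & 0) & 1)  →  (0 & 0);  E = (b | (0 & ((0 & 0) | a)))
2. [and_idem →] (0 & 0)  →  0;  E = (b | (0 & (0 | a)))
3. [absorb_and →] (0 & (0 | a))  →  0;  cost 3 ≤ 3, done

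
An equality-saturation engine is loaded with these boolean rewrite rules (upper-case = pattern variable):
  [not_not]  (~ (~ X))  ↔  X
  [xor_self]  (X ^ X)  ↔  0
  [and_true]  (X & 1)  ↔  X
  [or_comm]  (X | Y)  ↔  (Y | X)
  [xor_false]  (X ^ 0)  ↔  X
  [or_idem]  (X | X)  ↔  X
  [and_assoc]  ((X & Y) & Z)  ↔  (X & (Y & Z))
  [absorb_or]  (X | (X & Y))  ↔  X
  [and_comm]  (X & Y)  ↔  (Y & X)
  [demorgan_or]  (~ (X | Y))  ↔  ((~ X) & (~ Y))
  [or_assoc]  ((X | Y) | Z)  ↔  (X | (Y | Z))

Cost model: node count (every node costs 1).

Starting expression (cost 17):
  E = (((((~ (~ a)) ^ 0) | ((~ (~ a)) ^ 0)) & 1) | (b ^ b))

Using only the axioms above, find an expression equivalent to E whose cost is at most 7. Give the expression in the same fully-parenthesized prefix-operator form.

((1 & a) | (b ^ b))   [cost 7]

(1) (((~ (~ a)) ^ 0) | ((~ (~ a)) ^ 0))  =[or_idem →]=  ((~ (~ a)) ^ 0)    ⊢ ((((~ (~ a)) ^ 0) & 1) | (b ^ b))
(2) ((~ (~ a)) ^ 0)  =[xor_false →]=  (~ (~ a))    ⊢ (((~ (~ a)) & 1) | (b ^ b))
(3) ((~ (~ a)) & 1)  =[and_comm →]=  (1 & (~ (~ a)))    ⊢ ((1 & (~ (~ a))) | (b ^ b))
(4) (~ (~ a))  =[not_not →]=  a    ⊢ cost 7, within 7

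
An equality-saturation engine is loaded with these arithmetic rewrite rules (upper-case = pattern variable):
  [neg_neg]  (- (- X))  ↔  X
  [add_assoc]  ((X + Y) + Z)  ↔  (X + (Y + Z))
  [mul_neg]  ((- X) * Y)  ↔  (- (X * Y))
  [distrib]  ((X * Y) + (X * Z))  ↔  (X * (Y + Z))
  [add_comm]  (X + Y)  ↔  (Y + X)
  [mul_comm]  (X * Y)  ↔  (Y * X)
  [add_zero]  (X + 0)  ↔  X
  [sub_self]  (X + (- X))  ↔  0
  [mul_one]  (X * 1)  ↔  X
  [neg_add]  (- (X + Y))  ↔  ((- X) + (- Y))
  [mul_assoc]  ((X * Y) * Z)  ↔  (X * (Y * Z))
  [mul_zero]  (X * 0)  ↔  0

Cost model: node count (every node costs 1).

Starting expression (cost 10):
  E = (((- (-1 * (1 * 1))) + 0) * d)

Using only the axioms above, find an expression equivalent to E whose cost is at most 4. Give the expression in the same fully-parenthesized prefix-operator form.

1. [add_zero →] ((- (-1 * (1 * 1))) + 0)  →  (- (-1 * (1 * 1)));  E = ((- (-1 * (1 * 1))) * d)
2. [mul_one →] (1 * 1)  →  1;  E = ((- (-1 * 1)) * d)
3. [mul_one →] (-1 * 1)  →  -1;  cost 4 ≤ 4, done

((- -1) * d)   [cost 4]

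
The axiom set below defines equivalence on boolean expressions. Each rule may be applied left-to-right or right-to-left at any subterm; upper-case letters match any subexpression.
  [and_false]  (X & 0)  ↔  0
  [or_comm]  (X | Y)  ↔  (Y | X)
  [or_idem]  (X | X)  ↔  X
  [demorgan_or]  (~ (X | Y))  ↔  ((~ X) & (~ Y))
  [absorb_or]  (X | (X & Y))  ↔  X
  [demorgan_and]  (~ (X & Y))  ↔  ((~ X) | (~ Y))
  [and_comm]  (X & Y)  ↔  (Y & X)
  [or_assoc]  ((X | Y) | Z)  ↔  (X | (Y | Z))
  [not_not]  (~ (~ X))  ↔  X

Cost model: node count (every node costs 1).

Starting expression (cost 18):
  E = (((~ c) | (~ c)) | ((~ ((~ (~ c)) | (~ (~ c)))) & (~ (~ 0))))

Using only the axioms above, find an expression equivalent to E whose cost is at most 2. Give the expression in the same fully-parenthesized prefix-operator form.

(~ c)   [cost 2]

step 1: or_idem (→) rewrites ((~ (~ c)) | (~ (~ c))) into (~ (~ c)), now (((~ c) | (~ c)) | ((~ (~ (~ c))) & (~ (~ 0))))
step 2: not_not (→) rewrites (~ (~ 0)) into 0, now (((~ c) | (~ c)) | ((~ (~ (~ c))) & 0))
step 3: not_not (→) rewrites (~ (~ c)) into c, now (((~ c) | (~ c)) | ((~ c) & 0))
step 4: or_assoc (→) rewrites (((~ c) | (~ c)) | ((~ c) & 0)) into ((~ c) | ((~ c) | ((~ c) & 0)))
step 5: absorb_or (→) rewrites ((~ c) | ((~ c) & 0)) into (~ c), now ((~ c) | (~ c))
step 6: or_idem (→) rewrites ((~ c) | (~ c)) into (~ c), reaching cost 2 (bound 2)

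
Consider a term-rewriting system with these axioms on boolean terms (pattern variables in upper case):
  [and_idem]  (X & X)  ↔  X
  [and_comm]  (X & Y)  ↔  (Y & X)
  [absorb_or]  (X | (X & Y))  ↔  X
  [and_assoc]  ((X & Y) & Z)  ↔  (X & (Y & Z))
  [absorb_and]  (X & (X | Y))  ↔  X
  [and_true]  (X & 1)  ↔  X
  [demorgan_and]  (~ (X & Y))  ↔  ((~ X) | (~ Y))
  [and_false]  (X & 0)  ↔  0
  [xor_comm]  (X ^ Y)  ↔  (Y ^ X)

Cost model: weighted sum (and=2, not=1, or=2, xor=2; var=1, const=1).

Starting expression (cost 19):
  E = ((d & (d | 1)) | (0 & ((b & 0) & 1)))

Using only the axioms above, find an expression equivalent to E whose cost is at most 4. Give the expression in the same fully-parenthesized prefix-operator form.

1. [and_true →] ((b & 0) & 1)  →  (b & 0);  E = ((d & (d | 1)) | (0 & (b & 0)))
2. [and_false →] (b & 0)  →  0;  E = ((d & (d | 1)) | (0 & 0))
3. [absorb_and →] (d & (d | 1))  →  d;  E = (d | (0 & 0))
4. [and_idem →] (0 & 0)  →  0;  cost 4 ≤ 4, done

(d | 0)   [cost 4]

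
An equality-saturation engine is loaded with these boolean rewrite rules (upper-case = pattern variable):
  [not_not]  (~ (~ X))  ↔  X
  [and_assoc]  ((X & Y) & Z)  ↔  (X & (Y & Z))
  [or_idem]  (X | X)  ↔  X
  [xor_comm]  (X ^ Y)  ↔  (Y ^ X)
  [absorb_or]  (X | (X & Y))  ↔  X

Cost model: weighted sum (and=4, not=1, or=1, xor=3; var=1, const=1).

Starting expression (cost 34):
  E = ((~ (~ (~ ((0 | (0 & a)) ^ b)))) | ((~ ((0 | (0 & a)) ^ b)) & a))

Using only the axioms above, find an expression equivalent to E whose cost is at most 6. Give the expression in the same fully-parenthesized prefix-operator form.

step 1: not_not (→) rewrites (~ (~ (~ ((0 | (0 & a)) ^ b)))) into (~ ((0 | (0 & a)) ^ b)), now ((~ ((0 | (0 & a)) ^ b)) | ((~ ((0 | (0 & a)) ^ b)) & a))
step 2: absorb_or (→) rewrites ((~ ((0 | (0 & a)) ^ b)) | ((~ ((0 | (0 & a)) ^ b)) & a)) into (~ ((0 | (0 & a)) ^ b))
step 3: absorb_or (→) rewrites (0 | (0 & a)) into 0, reaching cost 6 (bound 6)

(~ (0 ^ b))   [cost 6]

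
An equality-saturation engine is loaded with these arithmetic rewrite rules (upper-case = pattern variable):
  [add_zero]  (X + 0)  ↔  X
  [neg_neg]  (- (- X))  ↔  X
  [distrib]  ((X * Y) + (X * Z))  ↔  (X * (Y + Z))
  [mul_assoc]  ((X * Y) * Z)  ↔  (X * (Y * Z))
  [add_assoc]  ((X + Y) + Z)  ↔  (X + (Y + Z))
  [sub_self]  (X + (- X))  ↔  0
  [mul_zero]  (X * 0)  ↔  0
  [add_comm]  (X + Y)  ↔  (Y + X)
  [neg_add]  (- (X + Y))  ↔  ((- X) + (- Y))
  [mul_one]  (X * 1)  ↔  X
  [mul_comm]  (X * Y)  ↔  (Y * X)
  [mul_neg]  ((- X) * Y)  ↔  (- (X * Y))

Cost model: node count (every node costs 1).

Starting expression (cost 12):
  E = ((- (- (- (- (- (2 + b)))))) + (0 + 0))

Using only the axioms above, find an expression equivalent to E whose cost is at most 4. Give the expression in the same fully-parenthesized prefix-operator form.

(- (b + 2))   [cost 4]

step 1: neg_neg (→) rewrites (- (- (- (2 + b)))) into (- (2 + b)), now ((- (- (- (2 + b)))) + (0 + 0))
step 2: add_zero (→) rewrites (0 + 0) into 0, now ((- (- (- (2 + b)))) + 0)
step 3: neg_neg (→) rewrites (- (- (- (2 + b)))) into (- (2 + b)), now ((- (2 + b)) + 0)
step 4: add_comm (→) rewrites (2 + b) into (b + 2), now ((- (b + 2)) + 0)
step 5: add_zero (→) rewrites ((- (b + 2)) + 0) into (- (b + 2)), reaching cost 4 (bound 4)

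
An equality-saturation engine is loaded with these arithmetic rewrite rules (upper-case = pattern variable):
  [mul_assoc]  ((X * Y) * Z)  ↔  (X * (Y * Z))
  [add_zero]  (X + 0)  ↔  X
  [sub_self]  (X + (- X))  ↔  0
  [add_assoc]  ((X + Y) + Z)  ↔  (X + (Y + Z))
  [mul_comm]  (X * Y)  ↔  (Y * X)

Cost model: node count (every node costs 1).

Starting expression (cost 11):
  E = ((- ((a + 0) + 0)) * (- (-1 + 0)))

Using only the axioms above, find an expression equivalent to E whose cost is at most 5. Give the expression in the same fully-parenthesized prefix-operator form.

(1) (a + 0)  =[add_zero →]=  a    ⊢ ((- (a + 0)) * (- (-1 + 0)))
(2) (a + 0)  =[add_zero →]=  a    ⊢ ((- a) * (- (-1 + 0)))
(3) (-1 + 0)  =[add_zero →]=  -1    ⊢ cost 5, within 5

((- a) * (- -1))   [cost 5]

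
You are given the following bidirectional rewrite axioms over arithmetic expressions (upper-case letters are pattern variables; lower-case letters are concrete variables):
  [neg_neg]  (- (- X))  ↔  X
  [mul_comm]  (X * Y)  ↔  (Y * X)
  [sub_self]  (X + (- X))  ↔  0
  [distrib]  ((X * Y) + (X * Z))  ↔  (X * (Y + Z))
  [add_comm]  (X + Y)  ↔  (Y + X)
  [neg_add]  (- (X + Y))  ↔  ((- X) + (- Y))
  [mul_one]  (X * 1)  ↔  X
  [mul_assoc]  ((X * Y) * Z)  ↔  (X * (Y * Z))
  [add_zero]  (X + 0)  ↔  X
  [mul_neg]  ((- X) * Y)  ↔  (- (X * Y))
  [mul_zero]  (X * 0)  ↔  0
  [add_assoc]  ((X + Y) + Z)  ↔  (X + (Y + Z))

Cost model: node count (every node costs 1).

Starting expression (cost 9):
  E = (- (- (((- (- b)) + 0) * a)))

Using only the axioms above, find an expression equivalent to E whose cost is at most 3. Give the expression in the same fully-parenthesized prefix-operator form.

step 1: neg_neg (→) rewrites (- (- (((- (- b)) + 0) * a))) into (((- (- b)) + 0) * a)
step 2: add_zero (→) rewrites ((- (- b)) + 0) into (- (- b)), now ((- (- b)) * a)
step 3: neg_neg (→) rewrites (- (- b)) into b, reaching cost 3 (bound 3)

(b * a)   [cost 3]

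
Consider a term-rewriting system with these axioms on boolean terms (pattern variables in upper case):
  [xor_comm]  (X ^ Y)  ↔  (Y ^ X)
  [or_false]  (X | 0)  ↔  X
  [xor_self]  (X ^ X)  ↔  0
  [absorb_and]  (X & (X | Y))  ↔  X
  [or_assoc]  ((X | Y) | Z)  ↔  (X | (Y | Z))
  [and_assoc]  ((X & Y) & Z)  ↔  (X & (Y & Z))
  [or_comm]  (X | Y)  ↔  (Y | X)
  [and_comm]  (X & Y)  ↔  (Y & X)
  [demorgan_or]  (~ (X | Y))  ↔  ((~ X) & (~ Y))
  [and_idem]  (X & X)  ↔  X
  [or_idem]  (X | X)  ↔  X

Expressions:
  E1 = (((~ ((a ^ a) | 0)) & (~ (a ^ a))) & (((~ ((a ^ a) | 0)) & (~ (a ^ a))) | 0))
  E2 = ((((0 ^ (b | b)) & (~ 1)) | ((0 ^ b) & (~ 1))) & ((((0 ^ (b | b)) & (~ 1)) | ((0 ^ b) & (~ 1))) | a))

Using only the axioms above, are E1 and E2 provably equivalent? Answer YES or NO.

NO

The axioms are sound identities: if E1 ↔* E2 then E1 and E2 evaluate identically under any assignment.
Under a=0, b=0: E1 evaluates to 1, E2 to 0. Distinct ⇒ no rewrite sequence connects them.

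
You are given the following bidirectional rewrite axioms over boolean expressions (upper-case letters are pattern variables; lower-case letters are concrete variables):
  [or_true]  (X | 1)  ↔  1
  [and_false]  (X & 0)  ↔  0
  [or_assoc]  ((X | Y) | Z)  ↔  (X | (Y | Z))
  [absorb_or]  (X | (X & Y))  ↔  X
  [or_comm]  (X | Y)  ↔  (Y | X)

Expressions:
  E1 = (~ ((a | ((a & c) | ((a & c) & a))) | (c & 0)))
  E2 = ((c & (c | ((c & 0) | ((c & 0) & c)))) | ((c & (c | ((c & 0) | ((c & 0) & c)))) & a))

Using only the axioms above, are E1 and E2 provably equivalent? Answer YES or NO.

The axioms are sound identities: if E1 ↔* E2 then E1 and E2 evaluate identically under any assignment.
Under a=0, c=0: E1 evaluates to 1, E2 to 0. Distinct ⇒ no rewrite sequence connects them.

NO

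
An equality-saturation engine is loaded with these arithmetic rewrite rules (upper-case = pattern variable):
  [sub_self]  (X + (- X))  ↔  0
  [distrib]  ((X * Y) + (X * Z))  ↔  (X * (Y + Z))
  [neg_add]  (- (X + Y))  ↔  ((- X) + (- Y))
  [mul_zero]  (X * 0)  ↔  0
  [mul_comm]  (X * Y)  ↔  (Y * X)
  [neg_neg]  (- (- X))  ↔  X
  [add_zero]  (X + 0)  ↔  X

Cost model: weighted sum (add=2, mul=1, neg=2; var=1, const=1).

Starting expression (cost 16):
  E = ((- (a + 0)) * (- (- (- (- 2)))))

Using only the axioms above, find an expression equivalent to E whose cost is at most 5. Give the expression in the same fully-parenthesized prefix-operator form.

step 1: neg_neg (→) rewrites (- (- (- (- 2)))) into (- (- 2)), now ((- (a + 0)) * (- (- 2)))
step 2: neg_neg (→) rewrites (- (- 2)) into 2, now ((- (a + 0)) * 2)
step 3: add_zero (→) rewrites (a + 0) into a, reaching cost 5 (bound 5)

((- a) * 2)   [cost 5]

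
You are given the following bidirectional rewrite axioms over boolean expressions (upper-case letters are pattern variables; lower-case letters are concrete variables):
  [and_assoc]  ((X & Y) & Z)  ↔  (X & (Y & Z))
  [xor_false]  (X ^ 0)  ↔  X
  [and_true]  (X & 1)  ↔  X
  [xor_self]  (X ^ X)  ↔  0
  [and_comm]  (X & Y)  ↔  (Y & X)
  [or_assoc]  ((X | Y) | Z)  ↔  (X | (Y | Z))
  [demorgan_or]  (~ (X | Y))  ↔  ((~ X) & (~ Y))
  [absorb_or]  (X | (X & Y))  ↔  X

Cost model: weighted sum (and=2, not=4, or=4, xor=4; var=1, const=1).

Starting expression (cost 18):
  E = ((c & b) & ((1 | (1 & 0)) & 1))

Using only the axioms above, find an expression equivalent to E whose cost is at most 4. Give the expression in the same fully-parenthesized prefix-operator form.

(c & b)   [cost 4]

1. [and_true →] ((1 | (1 & 0)) & 1)  →  (1 | (1 & 0));  E = ((c & b) & (1 | (1 & 0)))
2. [absorb_or →] (1 | (1 & 0))  →  1;  E = ((c & b) & 1)
3. [and_true →] ((c & b) & 1)  →  (c & b);  cost 4 ≤ 4, done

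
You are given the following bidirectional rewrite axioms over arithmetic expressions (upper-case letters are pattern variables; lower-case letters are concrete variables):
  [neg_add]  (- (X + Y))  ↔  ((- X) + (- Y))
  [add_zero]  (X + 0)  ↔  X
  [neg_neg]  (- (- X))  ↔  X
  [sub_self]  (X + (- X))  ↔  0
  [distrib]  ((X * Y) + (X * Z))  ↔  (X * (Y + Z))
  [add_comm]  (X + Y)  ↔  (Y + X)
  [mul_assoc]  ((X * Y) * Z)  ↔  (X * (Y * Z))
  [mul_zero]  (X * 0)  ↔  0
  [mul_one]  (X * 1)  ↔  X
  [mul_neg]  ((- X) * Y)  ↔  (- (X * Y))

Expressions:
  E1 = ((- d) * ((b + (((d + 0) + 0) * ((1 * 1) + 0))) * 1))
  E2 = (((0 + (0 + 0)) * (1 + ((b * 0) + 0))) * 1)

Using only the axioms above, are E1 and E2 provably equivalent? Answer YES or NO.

NO

All listed rules preserve value, hence provable equivalence implies equal values everywhere; look for a separating assignment.
b=0, d=1 gives E1 ↦ -1, E2 ↦ 0; values differ ⇒ not provably equivalent.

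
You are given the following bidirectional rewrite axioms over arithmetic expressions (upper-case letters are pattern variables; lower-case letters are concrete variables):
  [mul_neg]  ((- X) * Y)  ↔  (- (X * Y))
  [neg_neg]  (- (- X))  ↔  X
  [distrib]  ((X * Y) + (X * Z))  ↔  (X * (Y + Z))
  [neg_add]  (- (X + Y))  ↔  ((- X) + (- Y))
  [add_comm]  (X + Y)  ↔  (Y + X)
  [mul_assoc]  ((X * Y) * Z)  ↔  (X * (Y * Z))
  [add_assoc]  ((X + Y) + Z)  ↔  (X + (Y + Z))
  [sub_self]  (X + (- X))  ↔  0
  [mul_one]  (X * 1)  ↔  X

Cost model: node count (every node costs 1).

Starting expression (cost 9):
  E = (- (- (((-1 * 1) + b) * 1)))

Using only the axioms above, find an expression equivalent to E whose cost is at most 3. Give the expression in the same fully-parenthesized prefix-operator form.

(-1 + b)   [cost 3]

step 1: mul_one (→) rewrites (-1 * 1) into -1, now (- (- ((-1 + b) * 1)))
step 2: neg_neg (→) rewrites (- (- ((-1 + b) * 1))) into ((-1 + b) * 1)
step 3: mul_one (→) rewrites ((-1 + b) * 1) into (-1 + b), reaching cost 3 (bound 3)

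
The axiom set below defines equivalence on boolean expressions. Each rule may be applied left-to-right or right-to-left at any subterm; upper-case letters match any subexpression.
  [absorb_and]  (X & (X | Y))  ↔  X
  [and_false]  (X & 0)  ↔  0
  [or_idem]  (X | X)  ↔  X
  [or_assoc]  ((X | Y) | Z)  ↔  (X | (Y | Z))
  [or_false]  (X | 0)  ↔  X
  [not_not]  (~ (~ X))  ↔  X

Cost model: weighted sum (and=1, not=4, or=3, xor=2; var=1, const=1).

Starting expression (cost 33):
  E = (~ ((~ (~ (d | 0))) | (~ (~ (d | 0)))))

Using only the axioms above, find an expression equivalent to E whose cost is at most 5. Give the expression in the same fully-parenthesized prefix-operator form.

(~ d)   [cost 5]

(1) ((~ (~ (d | 0))) | (~ (~ (d | 0))))  =[or_idem →]=  (~ (~ (d | 0)))    ⊢ (~ (~ (~ (d | 0))))
(2) (d | 0)  =[or_false →]=  d    ⊢ (~ (~ (~ d)))
(3) (~ (~ (~ d)))  =[not_not →]=  (~ d)    ⊢ cost 5, within 5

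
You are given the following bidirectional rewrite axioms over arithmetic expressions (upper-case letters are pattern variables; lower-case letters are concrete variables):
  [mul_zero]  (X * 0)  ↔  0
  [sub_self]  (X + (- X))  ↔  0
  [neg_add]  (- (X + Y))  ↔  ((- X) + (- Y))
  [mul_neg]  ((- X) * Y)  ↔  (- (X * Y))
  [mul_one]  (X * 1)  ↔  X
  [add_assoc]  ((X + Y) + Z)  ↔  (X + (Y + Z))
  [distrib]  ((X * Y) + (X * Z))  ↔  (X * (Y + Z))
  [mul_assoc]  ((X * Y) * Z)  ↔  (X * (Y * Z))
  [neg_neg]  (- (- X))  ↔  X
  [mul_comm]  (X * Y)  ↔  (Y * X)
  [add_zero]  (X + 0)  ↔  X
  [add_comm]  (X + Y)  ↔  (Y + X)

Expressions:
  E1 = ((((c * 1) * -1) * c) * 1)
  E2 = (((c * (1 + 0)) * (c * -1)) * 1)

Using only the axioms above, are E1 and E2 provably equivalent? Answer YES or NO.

YES

1. [mul_one →] (c * 1)  →  c;  E1 = (((c * -1) * c) * 1)
2. [mul_one →] (((c * -1) * c) * 1)  →  ((c * -1) * c)
3. [mul_comm →] ((c * -1) * c)  →  (c * (c * -1))
4. [mul_one ←] c  →  (c * 1);  E1 = ((c * 1) * (c * -1))
5. [mul_one ←] ((c * 1) * (c * -1))  →  (((c * 1) * (c * -1)) * 1)
6. [add_zero ←] 1  →  (1 + 0);  this is E2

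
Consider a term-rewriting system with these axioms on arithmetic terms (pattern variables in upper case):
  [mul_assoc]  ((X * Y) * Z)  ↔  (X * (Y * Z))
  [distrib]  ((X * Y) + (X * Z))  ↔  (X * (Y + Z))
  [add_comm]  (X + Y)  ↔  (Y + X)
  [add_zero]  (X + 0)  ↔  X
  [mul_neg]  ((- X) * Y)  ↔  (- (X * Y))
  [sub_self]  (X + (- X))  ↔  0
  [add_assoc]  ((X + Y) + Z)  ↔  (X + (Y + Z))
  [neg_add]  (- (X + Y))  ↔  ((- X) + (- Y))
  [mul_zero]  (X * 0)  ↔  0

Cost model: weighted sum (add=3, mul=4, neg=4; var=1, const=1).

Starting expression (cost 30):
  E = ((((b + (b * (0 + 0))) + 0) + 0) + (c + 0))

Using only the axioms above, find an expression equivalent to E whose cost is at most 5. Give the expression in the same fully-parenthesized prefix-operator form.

step 1: add_zero (→) rewrites (((b + (b * (0 + 0))) + 0) + 0) into ((b + (b * (0 + 0))) + 0), now (((b + (b * (0 + 0))) + 0) + (c + 0))
step 2: add_zero (→) rewrites (0 + 0) into 0, now (((b + (b * 0)) + 0) + (c + 0))
step 3: add_zero (→) rewrites ((b + (b * 0)) + 0) into (b + (b * 0)), now ((b + (b * 0)) + (c + 0))
step 4: mul_zero (→) rewrites (b * 0) into 0, now ((b + 0) + (c + 0))
step 5: add_zero (→) rewrites (b + 0) into b, now (b + (c + 0))
step 6: add_zero (→) rewrites (c + 0) into c, reaching cost 5 (bound 5)

(b + c)   [cost 5]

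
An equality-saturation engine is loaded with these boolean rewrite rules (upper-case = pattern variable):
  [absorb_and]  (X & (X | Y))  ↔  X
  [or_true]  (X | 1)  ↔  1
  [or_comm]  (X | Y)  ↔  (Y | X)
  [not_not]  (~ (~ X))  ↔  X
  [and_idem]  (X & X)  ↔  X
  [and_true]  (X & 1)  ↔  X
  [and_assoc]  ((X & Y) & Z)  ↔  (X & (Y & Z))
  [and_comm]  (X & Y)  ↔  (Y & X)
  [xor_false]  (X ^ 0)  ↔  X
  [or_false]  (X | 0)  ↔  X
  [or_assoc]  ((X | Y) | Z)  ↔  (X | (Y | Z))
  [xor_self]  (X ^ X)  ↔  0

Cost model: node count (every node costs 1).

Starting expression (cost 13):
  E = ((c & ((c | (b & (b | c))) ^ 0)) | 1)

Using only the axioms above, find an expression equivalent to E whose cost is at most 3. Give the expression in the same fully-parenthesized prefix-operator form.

step 1: xor_false (→) rewrites ((c | (b & (b | c))) ^ 0) into (c | (b & (b | c))), now ((c & (c | (b & (b | c)))) | 1)
step 2: absorb_and (→) rewrites (b & (b | c)) into b, now ((c & (c | b)) | 1)
step 3: absorb_and (→) rewrites (c & (c | b)) into c, reaching cost 3 (bound 3)

(c | 1)   [cost 3]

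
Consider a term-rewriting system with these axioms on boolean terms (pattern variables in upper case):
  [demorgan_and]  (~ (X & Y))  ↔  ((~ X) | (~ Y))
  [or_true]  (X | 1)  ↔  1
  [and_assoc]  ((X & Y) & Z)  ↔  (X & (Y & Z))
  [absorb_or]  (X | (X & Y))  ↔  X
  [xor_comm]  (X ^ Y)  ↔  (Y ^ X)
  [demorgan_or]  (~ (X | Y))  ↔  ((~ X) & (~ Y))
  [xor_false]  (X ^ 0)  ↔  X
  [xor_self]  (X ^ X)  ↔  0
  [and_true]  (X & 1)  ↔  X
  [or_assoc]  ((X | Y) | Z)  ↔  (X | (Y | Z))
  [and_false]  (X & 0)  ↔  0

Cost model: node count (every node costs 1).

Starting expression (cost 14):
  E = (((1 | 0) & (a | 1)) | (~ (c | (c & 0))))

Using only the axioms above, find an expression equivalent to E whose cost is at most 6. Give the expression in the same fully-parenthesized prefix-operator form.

1. [or_true →] (a | 1)  →  1;  E = (((1 | 0) & 1) | (~ (c | (c & 0))))
2. [and_true →] ((1 | 0) & 1)  →  (1 | 0);  E = ((1 | 0) | (~ (c | (c & 0))))
3. [absorb_or →] (c | (c & 0))  →  c;  cost 6 ≤ 6, done

((1 | 0) | (~ c))   [cost 6]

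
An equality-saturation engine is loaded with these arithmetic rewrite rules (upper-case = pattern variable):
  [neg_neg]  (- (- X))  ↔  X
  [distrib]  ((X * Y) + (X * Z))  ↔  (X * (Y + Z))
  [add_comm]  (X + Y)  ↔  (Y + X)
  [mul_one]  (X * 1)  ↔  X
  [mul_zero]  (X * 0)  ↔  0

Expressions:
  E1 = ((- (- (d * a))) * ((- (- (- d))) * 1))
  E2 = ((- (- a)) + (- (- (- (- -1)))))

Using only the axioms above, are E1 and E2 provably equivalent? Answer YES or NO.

The axioms are sound identities: if E1 ↔* E2 then E1 and E2 evaluate identically under any assignment.
Under a=0, d=0: E1 evaluates to 0, E2 to -1. Distinct ⇒ no rewrite sequence connects them.

NO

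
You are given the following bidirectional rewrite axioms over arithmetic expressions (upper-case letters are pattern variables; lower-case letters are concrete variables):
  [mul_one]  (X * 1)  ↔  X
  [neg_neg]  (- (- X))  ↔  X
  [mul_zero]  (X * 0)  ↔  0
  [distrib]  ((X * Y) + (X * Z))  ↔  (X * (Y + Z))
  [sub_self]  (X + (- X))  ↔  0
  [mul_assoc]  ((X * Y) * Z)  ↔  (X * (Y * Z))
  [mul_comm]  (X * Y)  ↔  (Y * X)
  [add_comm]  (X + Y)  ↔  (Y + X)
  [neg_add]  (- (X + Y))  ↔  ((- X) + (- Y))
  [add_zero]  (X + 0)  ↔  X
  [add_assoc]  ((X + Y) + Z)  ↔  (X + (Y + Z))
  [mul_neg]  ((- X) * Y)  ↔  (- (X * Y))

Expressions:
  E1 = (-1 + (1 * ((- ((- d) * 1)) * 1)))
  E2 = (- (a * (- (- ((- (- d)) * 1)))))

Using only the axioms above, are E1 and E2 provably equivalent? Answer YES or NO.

NO

Every axiom is a valid identity, so a rewrite proof would force E1 and E2 to agree under every assignment.
At a=0, d=0: E1 = -1 but E2 = 0; they differ, so no derivation exists.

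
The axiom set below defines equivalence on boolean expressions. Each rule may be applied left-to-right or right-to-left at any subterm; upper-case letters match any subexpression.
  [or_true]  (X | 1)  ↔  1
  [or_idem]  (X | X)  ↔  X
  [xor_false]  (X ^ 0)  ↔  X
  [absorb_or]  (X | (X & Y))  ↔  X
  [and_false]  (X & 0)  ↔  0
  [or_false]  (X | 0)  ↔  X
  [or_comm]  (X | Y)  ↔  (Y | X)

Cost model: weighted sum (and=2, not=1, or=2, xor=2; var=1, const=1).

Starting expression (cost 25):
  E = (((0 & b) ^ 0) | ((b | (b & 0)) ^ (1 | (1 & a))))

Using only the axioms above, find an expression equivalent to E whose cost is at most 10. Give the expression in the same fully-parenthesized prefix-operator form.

step 1: absorb_or (→) rewrites (b | (b & 0)) into b, now (((0 & b) ^ 0) | (b ^ (1 | (1 & a))))
step 2: absorb_or (→) rewrites (1 | (1 & a)) into 1, now (((0 & b) ^ 0) | (b ^ 1))
step 3: xor_false (→) rewrites ((0 & b) ^ 0) into (0 & b), reaching cost 10 (bound 10)

((0 & b) | (b ^ 1))   [cost 10]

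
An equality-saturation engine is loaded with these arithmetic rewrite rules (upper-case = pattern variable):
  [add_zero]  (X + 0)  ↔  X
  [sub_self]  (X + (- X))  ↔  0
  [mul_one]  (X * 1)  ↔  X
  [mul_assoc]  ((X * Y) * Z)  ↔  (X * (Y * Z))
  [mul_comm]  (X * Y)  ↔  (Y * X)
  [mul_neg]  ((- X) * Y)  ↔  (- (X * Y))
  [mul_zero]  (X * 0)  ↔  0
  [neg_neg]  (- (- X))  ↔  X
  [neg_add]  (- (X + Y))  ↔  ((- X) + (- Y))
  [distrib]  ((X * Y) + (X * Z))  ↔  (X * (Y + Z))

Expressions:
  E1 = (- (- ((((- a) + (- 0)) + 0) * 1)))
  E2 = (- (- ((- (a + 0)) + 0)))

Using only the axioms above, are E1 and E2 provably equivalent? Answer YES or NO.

YES

1. [add_zero →] (((- a) + (- 0)) + 0)  →  ((- a) + (- 0));  E1 = (- (- (((- a) + (- 0)) * 1)))
2. [mul_one →] (((- a) + (- 0)) * 1)  →  ((- a) + (- 0));  E1 = (- (- ((- a) + (- 0))))
3. [neg_add →] (- ((- a) + (- 0)))  →  ((- (- a)) + (- (- 0)));  E1 = (- ((- (- a)) + (- (- 0))))
4. [neg_neg →] (- (- 0))  →  0;  E1 = (- ((- (- a)) + 0))
5. [add_zero →] ((- (- a)) + 0)  →  (- (- a));  E1 = (- (- (- a)))
6. [add_zero ←] (- a)  →  ((- a) + 0);  E1 = (- (- ((- a) + 0)))
7. [add_zero ←] a  →  (a + 0);  this is E2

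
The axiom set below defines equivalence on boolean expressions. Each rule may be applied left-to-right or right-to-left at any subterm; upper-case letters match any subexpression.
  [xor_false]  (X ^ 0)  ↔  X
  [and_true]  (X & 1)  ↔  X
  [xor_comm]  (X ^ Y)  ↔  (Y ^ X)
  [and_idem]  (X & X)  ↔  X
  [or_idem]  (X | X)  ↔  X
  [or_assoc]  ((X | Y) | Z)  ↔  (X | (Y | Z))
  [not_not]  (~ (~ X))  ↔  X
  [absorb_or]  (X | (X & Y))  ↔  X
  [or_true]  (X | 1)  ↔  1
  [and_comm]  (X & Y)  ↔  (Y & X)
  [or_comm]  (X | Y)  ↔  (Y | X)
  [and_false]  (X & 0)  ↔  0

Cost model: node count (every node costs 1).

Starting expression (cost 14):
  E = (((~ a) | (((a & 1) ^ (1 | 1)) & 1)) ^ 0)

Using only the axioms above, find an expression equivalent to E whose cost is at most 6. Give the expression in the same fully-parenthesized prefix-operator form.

step 1: xor_false (→) rewrites (((~ a) | (((a & 1) ^ (1 | 1)) & 1)) ^ 0) into ((~ a) | (((a & 1) ^ (1 | 1)) & 1))
step 2: and_true (→) rewrites (((a & 1) ^ (1 | 1)) & 1) into ((a & 1) ^ (1 | 1)), now ((~ a) | ((a & 1) ^ (1 | 1)))
step 3: or_idem (→) rewrites (1 | 1) into 1, now ((~ a) | ((a & 1) ^ 1))
step 4: and_true (→) rewrites (a & 1) into a, reaching cost 6 (bound 6)

((~ a) | (a ^ 1))   [cost 6]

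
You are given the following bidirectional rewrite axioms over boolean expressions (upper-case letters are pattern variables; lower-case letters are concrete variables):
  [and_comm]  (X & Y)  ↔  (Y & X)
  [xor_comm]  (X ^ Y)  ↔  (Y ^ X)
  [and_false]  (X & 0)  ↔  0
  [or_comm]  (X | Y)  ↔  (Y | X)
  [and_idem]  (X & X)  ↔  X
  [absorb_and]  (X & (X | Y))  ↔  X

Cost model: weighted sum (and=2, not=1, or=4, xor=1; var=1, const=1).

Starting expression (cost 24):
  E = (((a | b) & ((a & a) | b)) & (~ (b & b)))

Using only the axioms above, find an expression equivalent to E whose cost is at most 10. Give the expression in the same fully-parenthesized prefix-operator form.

((a | b) & (~ b))   [cost 10]

1. [and_idem →] (a & a)  →  a;  E = (((a | b) & (a | b)) & (~ (b & b)))
2. [and_idem →] ((a | b) & (a | b))  →  (a | b);  E = ((a | b) & (~ (b & b)))
3. [and_idem →] (b & b)  →  b;  cost 10 ≤ 10, done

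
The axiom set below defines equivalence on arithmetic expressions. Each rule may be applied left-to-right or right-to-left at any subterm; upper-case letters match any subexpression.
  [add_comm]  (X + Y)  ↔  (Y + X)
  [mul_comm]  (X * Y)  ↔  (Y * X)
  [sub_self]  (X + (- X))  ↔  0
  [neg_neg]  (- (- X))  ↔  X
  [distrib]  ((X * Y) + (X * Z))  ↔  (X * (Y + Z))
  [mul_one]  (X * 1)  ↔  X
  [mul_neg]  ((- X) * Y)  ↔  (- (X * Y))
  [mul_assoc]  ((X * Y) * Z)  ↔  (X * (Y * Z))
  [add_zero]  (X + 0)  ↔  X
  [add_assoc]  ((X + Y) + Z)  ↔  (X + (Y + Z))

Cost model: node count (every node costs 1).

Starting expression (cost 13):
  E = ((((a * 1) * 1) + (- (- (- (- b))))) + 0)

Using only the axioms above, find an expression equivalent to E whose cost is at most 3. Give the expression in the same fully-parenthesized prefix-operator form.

(b + a)   [cost 3]

(1) (- (- (- (- b))))  =[neg_neg →]=  (- (- b))    ⊢ ((((a * 1) * 1) + (- (- b))) + 0)
(2) (a * 1)  =[mul_one →]=  a    ⊢ (((a * 1) + (- (- b))) + 0)
(3) ((a * 1) + (- (- b)))  =[add_comm →]=  ((- (- b)) + (a * 1))    ⊢ (((- (- b)) + (a * 1)) + 0)
(4) (((- (- b)) + (a * 1)) + 0)  =[add_zero →]=  ((- (- b)) + (a * 1))
(5) (- (- b))  =[neg_neg →]=  b    ⊢ (b + (a * 1))
(6) (a * 1)  =[mul_one →]=  a    ⊢ cost 3, within 3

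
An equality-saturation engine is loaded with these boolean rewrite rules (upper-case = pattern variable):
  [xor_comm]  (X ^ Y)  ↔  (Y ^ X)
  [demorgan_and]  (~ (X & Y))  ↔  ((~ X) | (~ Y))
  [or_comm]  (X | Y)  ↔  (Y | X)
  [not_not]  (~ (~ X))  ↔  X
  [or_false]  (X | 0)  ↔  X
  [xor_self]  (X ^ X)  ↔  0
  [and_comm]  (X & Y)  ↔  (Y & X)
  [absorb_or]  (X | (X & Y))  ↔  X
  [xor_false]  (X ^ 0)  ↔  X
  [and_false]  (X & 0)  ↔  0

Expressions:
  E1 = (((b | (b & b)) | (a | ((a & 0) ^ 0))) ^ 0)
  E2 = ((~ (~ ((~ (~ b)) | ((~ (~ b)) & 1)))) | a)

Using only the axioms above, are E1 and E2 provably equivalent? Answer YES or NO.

step 1: xor_false (→) rewrites (((b | (b & b)) | (a | ((a & 0) ^ 0))) ^ 0) into ((b | (b & b)) | (a | ((a & 0) ^ 0)))
step 2: xor_false (→) rewrites ((a & 0) ^ 0) into (a & 0), now ((b | (b & b)) | (a | (a & 0)))
step 3: absorb_or (→) rewrites (a | (a & 0)) into a, now ((b | (b & b)) | a)
step 4: absorb_or (→) rewrites (b | (b & b)) into b, now (b | a)
step 5: not_not (←) rewrites b into (~ (~ b)), now ((~ (~ b)) | a)
step 6: absorb_or (←) rewrites (~ (~ b)) into ((~ (~ b)) | ((~ (~ b)) & 1)), now (((~ (~ b)) | ((~ (~ b)) & 1)) | a)
step 7: not_not (←) rewrites ((~ (~ b)) | ((~ (~ b)) & 1)) into (~ (~ ((~ (~ b)) | ((~ (~ b)) & 1)))), which is E2

YES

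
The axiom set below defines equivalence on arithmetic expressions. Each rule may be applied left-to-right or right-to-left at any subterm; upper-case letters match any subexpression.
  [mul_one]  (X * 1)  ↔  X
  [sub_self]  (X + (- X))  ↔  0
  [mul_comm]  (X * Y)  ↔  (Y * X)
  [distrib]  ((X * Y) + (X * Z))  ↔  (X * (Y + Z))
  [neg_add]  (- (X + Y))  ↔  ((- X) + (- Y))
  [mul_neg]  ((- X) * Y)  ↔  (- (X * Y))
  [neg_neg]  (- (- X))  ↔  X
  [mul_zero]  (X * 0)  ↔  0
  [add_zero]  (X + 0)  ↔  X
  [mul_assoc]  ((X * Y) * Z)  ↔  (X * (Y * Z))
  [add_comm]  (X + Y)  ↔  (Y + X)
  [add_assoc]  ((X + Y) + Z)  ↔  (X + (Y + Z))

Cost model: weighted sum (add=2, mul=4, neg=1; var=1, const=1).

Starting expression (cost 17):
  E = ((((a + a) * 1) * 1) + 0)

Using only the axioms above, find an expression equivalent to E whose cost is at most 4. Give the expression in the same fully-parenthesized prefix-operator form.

(a + a)   [cost 4]

1. [mul_one →] (((a + a) * 1) * 1)  →  ((a + a) * 1);  E = (((a + a) * 1) + 0)
2. [add_zero →] (((a + a) * 1) + 0)  →  ((a + a) * 1)
3. [mul_one →] ((a + a) * 1)  →  (a + a);  cost 4 ≤ 4, done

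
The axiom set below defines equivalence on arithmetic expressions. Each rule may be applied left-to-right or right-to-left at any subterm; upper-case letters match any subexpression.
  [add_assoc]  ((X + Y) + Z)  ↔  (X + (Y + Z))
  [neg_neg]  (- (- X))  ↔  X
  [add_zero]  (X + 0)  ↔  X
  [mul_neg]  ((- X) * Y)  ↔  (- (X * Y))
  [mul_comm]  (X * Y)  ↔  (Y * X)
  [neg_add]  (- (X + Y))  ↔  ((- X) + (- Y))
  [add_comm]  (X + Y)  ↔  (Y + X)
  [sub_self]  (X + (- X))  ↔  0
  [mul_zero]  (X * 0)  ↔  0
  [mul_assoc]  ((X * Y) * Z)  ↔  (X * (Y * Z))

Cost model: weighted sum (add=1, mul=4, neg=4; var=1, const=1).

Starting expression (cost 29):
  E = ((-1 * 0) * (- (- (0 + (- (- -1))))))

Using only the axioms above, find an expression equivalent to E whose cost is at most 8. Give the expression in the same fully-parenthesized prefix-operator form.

(0 * (0 + -1))   [cost 8]

(1) (- (- -1))  =[neg_neg →]=  -1    ⊢ ((-1 * 0) * (- (- (0 + -1))))
(2) (- (- (0 + -1)))  =[neg_neg →]=  (0 + -1)    ⊢ ((-1 * 0) * (0 + -1))
(3) (-1 * 0)  =[mul_zero →]=  0    ⊢ cost 8, within 8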